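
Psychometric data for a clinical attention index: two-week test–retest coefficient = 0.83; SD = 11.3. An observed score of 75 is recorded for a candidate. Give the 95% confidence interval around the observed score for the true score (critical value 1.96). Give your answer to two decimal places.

SEM = 11.30000 × √(1 − 0.83000) = 11.30000 × √0.17000 ≃ 11.30000 × 0.41231 ≃ 4.65911
Margin = 1.96 × 4.65911 ≃ 9.13185
95% CI: 75 ± 9.13185 = [65.86815, 84.13185]

[65.87, 84.13]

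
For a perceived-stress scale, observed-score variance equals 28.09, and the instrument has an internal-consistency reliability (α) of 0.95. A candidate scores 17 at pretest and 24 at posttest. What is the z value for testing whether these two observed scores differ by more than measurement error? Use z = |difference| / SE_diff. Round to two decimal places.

SD = √28.09 ≈ 5.3000
SEM = 5.3000*√(1 − 0.9500) ≈ 1.1851
SE_diff = SEM * √2 ≈ 1.1851 * 1.4142 ≈ 1.6760
z = 7 / 1.6760 ≈ 4.1766

4.18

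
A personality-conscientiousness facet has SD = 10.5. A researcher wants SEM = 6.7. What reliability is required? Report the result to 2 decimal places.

0.59

r = 1 − (6.7000/10.5)² ≈ 1 − 0.4072 ≈ 0.5928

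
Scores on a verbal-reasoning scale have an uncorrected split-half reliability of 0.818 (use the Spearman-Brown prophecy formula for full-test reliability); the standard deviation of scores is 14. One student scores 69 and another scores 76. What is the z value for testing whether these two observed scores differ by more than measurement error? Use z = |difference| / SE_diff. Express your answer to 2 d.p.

1.12

Full-length reliability (Spearman-Brown) = 2(0.818)/(1+0.818) ≈ 0.900
SEM = 14.000 × √(1 − 0.900) = 14.000 × √0.100 ≈ 14.000 × 0.316 ≈ 4.430
SE_diff = SEM × √2 ≈ 4.430 × 1.414 ≈ 6.264
z = |69 − 76| / 6.264 = 7 / 6.264 ≈ 1.117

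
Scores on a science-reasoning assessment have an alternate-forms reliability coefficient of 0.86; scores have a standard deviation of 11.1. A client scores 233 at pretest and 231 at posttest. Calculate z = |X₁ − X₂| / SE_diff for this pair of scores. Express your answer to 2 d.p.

The standard error of measurement is 11.100*√(1 − 0.860) ≈ 11.100*0.374 ≈ 4.153.
SE_diff = √2 * SEM ≈ 5.874
z = |233 − 231| / 5.874 = 2 / 5.874 ≈ 0.341

0.34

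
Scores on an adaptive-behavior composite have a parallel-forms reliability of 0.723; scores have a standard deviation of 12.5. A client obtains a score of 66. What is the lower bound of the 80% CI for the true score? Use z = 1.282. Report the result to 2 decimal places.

SEM = 12.5000 · √(1 − 0.7230) = 12.5000 · √0.2770 ≈ 12.5000 · 0.5263 ≈ 6.5788
Margin = 1.282 · 6.5788 ≈ 8.4341
Lower bound: 66 − 8.4341 = 57.5659

57.57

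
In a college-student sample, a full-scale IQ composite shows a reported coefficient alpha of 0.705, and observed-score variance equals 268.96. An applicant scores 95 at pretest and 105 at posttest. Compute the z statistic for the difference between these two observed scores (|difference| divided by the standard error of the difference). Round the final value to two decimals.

0.79

σ = 268.96^(1/2) = 16.4000
The standard error of measurement is 16.4000·√(1 − 0.7050) ≈ 16.4000·0.5431 ≈ 8.9075.
SE_diff = √2 · SEM ≈ 12.5971
z = 10 / 12.5971 ≈ 0.7938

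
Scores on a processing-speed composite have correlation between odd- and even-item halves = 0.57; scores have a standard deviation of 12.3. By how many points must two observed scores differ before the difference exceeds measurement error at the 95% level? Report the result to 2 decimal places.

17.84

Full-length reliability (Spearman-Brown) = 2(0.57)/(1+0.57) ≈ 0.7261
The standard error of measurement is 12.3000*√(1 − 0.7261) ≈ 12.3000*0.5233 ≈ 6.4371.
Standard error of the difference = 6.4371·√2 ≈ 9.1034
Minimum reliable difference = 1.96 * SE_diff ≈ 1.96 * 9.1034 ≈ 17.8427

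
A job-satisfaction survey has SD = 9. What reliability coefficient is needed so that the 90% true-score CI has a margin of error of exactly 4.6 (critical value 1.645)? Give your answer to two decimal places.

0.90

SEM needed = half-width / z = 4.6/1.645 ≈ 2.7964
r = 1 − (SEM / SD)² = 1 − (2.7964 / 9)² ≈ 1 − 0.0965 ≈ 0.9035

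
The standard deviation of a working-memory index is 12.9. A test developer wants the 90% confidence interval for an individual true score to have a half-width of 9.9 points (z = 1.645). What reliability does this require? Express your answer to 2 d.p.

0.78

SEM needed = half-width / z = 9.9/1.645 ≃ 6.0182
r = 1 − (6.0182/12.9)² ≃ 1 − 0.2177 ≃ 0.7823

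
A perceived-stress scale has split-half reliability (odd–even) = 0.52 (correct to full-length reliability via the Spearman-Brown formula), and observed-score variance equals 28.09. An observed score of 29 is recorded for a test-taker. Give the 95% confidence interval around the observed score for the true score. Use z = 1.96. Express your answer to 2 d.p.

[23.16, 34.84]

SD = √28.09 = 5.300
Spearman-Brown: r = 2(0.52) / (1 + 0.52) = 1.040 / 1.520 ≈ 0.684
The standard error of measurement is 5.300·√(1 − 0.684) ≈ 5.300·0.562 ≈ 2.978.
Margin = 1.96 · 2.978 ≈ 5.838
Interval: (23.162, 34.838)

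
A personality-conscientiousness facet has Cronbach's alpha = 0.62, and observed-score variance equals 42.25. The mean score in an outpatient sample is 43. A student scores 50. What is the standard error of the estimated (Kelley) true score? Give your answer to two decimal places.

σ = 42.25^(1/2) = 6.500
SE_est = 6.500×√(0.620×0.380) ≈ 3.155

3.16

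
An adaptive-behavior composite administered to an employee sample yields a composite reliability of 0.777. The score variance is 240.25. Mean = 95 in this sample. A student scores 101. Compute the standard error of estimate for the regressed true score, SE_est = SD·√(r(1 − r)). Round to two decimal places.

6.45

SD = √240.25 ≈ 15.5000
SE_est = SD * √(r(1 − r)) = 15.5000 * √0.1733 ≈ 15.5000 * 0.4163 ≈ 6.4520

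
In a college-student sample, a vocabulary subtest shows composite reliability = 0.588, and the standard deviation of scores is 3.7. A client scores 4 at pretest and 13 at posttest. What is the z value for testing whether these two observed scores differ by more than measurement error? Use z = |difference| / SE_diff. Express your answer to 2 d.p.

SEM = 3.70000 · √(1 − 0.58800) = 3.70000 · √0.41200 ≈ 3.70000 · 0.64187 ≈ 2.37493
Standard error of the difference = 2.37493·√2 ≈ 3.35865
z = 9 / 3.35865 ≈ 2.67964

2.68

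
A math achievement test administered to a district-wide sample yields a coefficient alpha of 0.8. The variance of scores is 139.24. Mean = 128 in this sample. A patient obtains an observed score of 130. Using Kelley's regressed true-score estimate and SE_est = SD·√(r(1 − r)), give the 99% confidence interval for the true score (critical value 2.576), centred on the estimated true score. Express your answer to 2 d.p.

[117.44, 141.76]

σ = 139.24^(1/2) = 11.800
Estimated true score = 0.800*130 + (1 − 0.800)*128 ≈ 129.600
SE_est = 11.800·√[r(1 − r)] ≈ 4.720
CI = 129.600 ± 2.576 * 4.720 → [117.441, 141.759]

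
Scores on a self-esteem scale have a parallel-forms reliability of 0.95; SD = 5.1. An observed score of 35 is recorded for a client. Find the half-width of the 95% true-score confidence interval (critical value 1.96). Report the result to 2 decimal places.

2.24

SEM = 5.1000 × √(1 − 0.9500) = 5.1000 × √0.0500 ≈ 5.1000 × 0.2236 ≈ 1.1404
1.96 × SEM ≈ 2.2352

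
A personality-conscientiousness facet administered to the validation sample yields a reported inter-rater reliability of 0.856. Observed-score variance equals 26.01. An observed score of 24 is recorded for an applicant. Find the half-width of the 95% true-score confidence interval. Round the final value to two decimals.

SD = √26.01 = 5.1000
SEM = 5.1000 * √(1 − 0.8560) = 5.1000 * √0.1440 ≃ 5.1000 * 0.3795 ≃ 1.9353
Margin = 1.96 * 1.9353 ≃ 3.7932

3.79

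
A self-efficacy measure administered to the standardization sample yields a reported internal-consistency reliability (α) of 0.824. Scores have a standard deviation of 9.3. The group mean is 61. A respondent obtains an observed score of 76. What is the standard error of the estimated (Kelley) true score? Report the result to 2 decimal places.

3.54

SE_est = SD * √(r(1 − r)) = 9.30000 * √0.14502 ≈ 9.30000 * 0.38082 ≈ 3.54163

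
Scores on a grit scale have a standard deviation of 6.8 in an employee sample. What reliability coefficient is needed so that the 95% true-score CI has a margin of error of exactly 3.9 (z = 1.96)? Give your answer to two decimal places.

Required SEM = 3.9 / 1.96 ≈ 1.990
Required reliability = 1 − (SEM/SD)² = 1 − 0.086 ≈ 0.914

0.91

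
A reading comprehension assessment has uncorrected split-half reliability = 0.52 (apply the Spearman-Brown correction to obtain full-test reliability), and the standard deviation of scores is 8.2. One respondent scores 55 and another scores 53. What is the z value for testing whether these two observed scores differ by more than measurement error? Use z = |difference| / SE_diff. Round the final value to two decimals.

0.31

Full-length reliability (Spearman-Brown) = 2(0.52)/(1+0.52) ≃ 0.68421
SEM = 8.20000*√(1 − 0.68421) ≃ 4.60800
Standard error of the difference = 4.60800·√2 ≃ 6.51670
z = 2 / 6.51670 ≃ 0.30690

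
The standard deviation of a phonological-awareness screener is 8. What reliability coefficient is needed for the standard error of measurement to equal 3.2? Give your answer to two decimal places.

0.84

Required reliability = 1 − (SEM/SD)² = 1 − 0.1600 ≈ 0.8400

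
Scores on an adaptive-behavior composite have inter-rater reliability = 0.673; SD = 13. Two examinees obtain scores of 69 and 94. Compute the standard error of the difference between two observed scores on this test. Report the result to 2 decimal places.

10.51

SEM = 13.00000 * √(1 − 0.67300) = 13.00000 * √0.32700 ≈ 13.00000 * 0.57184 ≈ 7.43391
Standard error of the difference = 7.43391·√2 ≈ 10.51313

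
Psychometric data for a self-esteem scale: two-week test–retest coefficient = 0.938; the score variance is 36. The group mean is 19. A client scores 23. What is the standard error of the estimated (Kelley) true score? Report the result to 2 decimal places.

σ = 36^(1/2) = 6.00000
SE_est = SD × √(r(1 − r)) = 6.00000 × √0.05816 ≈ 6.00000 × 0.24116 ≈ 1.44693

1.45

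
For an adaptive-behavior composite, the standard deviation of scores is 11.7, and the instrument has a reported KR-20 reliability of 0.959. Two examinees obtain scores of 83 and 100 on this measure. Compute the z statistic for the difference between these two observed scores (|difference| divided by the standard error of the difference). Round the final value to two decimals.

SEM = 11.700×√(1 − 0.959) ≈ 2.369
SE_diff = √2 × SEM ≈ 3.350
z = |83 − 100| / 3.350 = 17 / 3.350 ≈ 5.074

5.07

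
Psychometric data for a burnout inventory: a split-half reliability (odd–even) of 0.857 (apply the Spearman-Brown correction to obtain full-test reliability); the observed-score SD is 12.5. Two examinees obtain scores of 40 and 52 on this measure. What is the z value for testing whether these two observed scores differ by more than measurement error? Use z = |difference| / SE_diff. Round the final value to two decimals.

2.45

Spearman-Brown: r = 2(0.857) / (1 + 0.857) = 1.7140 / 1.8570 ≈ 0.9230
SEM = 12.5000 · √(1 − 0.9230) = 12.5000 · √0.0770 ≈ 12.5000 · 0.2775 ≈ 3.4687
SE_diff = SEM · √2 ≈ 3.4687 · 1.4142 ≈ 4.9055
z = 12 / 4.9055 ≈ 2.4462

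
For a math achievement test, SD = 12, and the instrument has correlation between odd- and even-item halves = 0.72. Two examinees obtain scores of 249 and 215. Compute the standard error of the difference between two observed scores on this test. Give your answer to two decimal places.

Full-length reliability (Spearman-Brown) = 2(0.72)/(1+0.72) ≈ 0.83721
The standard error of measurement is 12.00000×√(1 − 0.83721) ≈ 12.00000×0.40347 ≈ 4.84168.
SE_diff = √2 × SEM ≈ 6.84717

6.85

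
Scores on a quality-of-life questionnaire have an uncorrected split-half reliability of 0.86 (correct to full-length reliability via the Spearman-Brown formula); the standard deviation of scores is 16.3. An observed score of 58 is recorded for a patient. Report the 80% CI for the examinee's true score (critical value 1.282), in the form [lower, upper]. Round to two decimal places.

Spearman-Brown: r = 2(0.86) / (1 + 0.86) = 1.7200 / 1.8600 ≈ 0.9247
SEM = 16.3000 · √(1 − 0.9247) = 16.3000 · √0.0753 ≈ 16.3000 · 0.2744 ≈ 4.4719
Margin = 1.282 · 4.4719 ≈ 5.7330
80% CI: 58 ± 5.7330 = [52.2670, 63.7330]

[52.27, 63.73]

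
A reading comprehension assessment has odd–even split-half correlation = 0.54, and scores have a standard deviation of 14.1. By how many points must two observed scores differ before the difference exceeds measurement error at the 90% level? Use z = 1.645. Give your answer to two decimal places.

17.93

Spearman-Brown: r = 2(0.54) / (1 + 0.54) = 1.080 / 1.540 ≈ 0.701
The standard error of measurement is 14.100×√(1 − 0.701) ≈ 14.100×0.547 ≈ 7.706.
SE_diff = SEM × √2 ≈ 7.706 × 1.414 ≈ 10.898
Smallest detectable difference = 1.645×10.898 ≈ 17.927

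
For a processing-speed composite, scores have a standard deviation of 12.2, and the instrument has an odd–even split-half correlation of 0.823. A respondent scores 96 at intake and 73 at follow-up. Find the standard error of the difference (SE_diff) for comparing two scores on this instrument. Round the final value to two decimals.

r_full = 2·0.823 / (1 + 0.823) ≈ 0.90291
SEM = 12.20000 * √(1 − 0.90291) = 12.20000 * √0.09709 ≈ 12.20000 * 0.31160 ≈ 3.80148
SE_diff = SEM * √2 ≈ 3.80148 * 1.41421 ≈ 5.37611

5.38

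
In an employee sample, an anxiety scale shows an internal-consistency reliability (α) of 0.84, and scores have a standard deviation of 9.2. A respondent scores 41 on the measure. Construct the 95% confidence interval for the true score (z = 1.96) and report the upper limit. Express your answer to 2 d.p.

SEM = 9.200*√(1 − 0.840) ≈ 3.680
Margin = 1.96 * 3.680 ≈ 7.213
Upper limit = 41 + 7.213 ≈ 48.213

48.21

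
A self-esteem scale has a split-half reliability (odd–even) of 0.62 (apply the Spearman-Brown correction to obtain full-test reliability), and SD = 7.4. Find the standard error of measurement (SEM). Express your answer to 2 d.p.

3.58

Full-length reliability (Spearman-Brown) = 2(0.62)/(1+0.62) ≃ 0.765
SEM = 7.400 * √(1 − 0.765) = 7.400 * √0.235 ≃ 7.400 * 0.484 ≃ 3.584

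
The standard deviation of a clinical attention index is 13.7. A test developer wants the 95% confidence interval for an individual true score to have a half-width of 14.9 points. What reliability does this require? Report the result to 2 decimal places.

SEM needed = half-width / z = 14.9/1.96 ≃ 7.602
r = 1 − (7.602/13.7)² ≃ 1 − 0.308 ≃ 0.692

0.69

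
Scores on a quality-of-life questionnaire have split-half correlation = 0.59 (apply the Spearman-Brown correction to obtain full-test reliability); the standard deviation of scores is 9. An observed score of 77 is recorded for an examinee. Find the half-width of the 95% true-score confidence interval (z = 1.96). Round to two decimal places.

8.96

Full-length reliability (Spearman-Brown) = 2(0.59)/(1+0.59) ≈ 0.7421
SEM = 9.0000 × √(1 − 0.7421) = 9.0000 × √0.2579 ≈ 9.0000 × 0.5078 ≈ 4.5702
Margin = 1.96 × 4.5702 ≈ 8.9576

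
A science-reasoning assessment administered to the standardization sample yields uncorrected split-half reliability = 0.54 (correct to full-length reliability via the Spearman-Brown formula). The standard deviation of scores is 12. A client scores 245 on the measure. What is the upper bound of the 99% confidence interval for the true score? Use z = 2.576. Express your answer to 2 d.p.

Spearman-Brown: r = 2(0.54) / (1 + 0.54) = 1.0800 / 1.5400 ≃ 0.7013
The standard error of measurement is 12.0000×√(1 − 0.7013) ≃ 12.0000×0.5465 ≃ 6.5584.
Margin = 2.576 × 6.5584 ≃ 16.8945
Upper bound: 245 + 16.8945 = 261.8945

261.89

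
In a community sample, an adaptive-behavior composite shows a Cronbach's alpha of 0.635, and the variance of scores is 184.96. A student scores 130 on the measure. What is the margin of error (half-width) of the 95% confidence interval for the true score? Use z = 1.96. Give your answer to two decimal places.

σ = 184.96^(1/2) = 13.6000
SEM = 13.6000 * √(1 − 0.6350) = 13.6000 * √0.3650 ≈ 13.6000 * 0.6042 ≈ 8.2165
1.96 * SEM ≈ 16.1043

16.10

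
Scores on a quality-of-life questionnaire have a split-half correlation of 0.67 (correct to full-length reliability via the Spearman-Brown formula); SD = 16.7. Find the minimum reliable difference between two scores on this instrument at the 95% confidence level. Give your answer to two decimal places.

Full-length reliability (Spearman-Brown) = 2(0.67)/(1+0.67) ≈ 0.80240
The standard error of measurement is 16.70000*√(1 − 0.80240) ≈ 16.70000*0.44453 ≈ 7.42361.
Standard error of the difference = 7.42361·√2 ≈ 10.49857
Smallest detectable difference = 1.96*10.49857 ≈ 20.57720

20.58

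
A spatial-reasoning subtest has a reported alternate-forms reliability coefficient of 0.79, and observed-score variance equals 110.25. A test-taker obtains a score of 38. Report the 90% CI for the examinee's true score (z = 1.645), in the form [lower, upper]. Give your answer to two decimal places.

SD = √110.25 = 10.50000
SEM = 10.50000×√(1 − 0.79000) ≈ 4.81170
Half-width = 1.645×4.81170 ≈ 7.91525
CI = 38 ± 7.91525 → [30.08475, 45.91525]

[30.08, 45.92]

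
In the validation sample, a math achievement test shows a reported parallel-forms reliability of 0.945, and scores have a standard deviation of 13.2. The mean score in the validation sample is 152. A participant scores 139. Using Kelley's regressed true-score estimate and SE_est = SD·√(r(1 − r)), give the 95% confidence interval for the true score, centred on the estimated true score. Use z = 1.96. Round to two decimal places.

Estimated true score = 0.9450·139 + (1 − 0.9450)·152 ≈ 139.7150
SE_est = SD · √(r(1 − r)) = 13.2000 · √0.0520 ≈ 13.2000 · 0.2280 ≈ 3.0093
CI = 139.7150 ± 1.96 · 3.0093 → [133.8167, 145.6133]

[133.82, 145.61]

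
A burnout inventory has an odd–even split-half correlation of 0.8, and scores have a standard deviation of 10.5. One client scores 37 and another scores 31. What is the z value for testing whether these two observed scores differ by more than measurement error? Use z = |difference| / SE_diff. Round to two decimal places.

Full-length reliability (Spearman-Brown) = 2(0.8)/(1+0.8) ≈ 0.88889
SEM = 10.50000*√(1 − 0.88889) ≈ 3.50000
SE_diff = √2 * SEM ≈ 4.94975
z = |37 − 31| / 4.94975 = 6 / 4.94975 ≈ 1.21218

1.21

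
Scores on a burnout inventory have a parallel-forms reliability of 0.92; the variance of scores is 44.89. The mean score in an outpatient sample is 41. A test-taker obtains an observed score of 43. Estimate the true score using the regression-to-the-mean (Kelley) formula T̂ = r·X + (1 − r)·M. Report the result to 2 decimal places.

42.84

T̂ = r·X + (1 − r)·M = 0.920*43 + 0.080*41 = 39.560 + 3.280 ≃ 42.840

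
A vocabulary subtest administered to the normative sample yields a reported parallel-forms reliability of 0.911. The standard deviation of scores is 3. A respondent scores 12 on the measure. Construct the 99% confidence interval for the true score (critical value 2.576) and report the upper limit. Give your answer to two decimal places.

14.31

The standard error of measurement is 3.000·√(1 − 0.911) ≈ 3.000·0.298 ≈ 0.895.
Half-width = 2.576·0.895 ≈ 2.305
Upper limit = 12 + 2.305 ≈ 14.305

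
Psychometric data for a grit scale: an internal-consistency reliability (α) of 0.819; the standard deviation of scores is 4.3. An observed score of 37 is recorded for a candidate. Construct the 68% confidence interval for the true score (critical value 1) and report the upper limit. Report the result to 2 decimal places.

38.83

SEM = 4.3000×√(1 − 0.8190) ≃ 1.8294
1 × SEM ≃ 1.8294
Upper bound: 37 + 1.8294 = 38.8294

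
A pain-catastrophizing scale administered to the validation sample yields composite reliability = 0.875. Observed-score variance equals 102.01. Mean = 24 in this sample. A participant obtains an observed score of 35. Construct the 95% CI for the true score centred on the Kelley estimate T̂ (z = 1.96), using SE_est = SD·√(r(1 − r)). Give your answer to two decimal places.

SD = √102.01 ≈ 10.10000
T̂ = 0.87500(35) + 0.12500(24) ≈ 33.62500
SE_est = 10.10000·√(0.87500·0.12500) ≈ 3.34026
95% CI: 33.62500 ± 6.54691 ≈ (27.07809, 40.17191)

[27.08, 40.17]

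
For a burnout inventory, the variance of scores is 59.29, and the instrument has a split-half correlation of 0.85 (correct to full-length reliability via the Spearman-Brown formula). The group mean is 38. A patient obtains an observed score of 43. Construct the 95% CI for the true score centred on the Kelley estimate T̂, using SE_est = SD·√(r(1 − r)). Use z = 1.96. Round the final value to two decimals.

SD = √59.29 ≈ 7.700
r_full = 2·0.85 / (1 + 0.85) ≈ 0.919
T̂ = r·X + (1 − r)·M = 0.919*43 + 0.081*38 ≈ 39.514 + 3.081 ≈ 42.595
SE_est = SD * √(r(1 − r)) = 7.700 * √0.075 ≈ 7.700 * 0.273 ≈ 2.102
95% CI: 42.595 ± 4.120 ≈ (38.475, 46.714)

[38.48, 46.71]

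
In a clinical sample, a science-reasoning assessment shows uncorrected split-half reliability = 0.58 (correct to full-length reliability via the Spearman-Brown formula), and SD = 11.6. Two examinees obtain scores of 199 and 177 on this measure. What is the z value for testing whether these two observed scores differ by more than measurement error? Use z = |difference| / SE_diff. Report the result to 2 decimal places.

2.60

Full-length reliability (Spearman-Brown) = 2(0.58)/(1+0.58) ≃ 0.734
SEM = 11.600×√(1 − 0.734) ≃ 5.981
SE_diff = SEM × √2 ≃ 5.981 × 1.414 ≃ 8.458
z = 22 / 8.458 ≃ 2.601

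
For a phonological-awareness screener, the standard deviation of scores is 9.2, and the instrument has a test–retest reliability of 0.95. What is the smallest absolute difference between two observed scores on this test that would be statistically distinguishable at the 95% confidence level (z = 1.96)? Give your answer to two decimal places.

SEM = 9.2000 × √(1 − 0.9500) = 9.2000 × √0.0500 ≈ 9.2000 × 0.2236 ≈ 2.0572
Standard error of the difference = 2.0572·√2 ≈ 2.9093
Minimum reliable difference = 1.96 × SE_diff ≈ 1.96 × 2.9093 ≈ 5.7022

5.70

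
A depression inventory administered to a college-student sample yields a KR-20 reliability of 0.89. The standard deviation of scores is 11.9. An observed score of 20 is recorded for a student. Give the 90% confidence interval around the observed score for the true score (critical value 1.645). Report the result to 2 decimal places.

[13.51, 26.49]

SEM = 11.9000×√(1 − 0.8900) ≈ 3.9468
Half-width = 1.645×3.9468 ≈ 6.4925
Interval: (13.5075, 26.4925)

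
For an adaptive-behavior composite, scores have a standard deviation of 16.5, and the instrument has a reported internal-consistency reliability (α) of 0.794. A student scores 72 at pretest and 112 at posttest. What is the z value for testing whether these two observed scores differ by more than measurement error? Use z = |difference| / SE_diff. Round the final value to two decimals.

3.78

The standard error of measurement is 16.500*√(1 − 0.794) ≈ 16.500*0.454 ≈ 7.489.
SE_diff = SEM * √2 ≈ 7.489 * 1.414 ≈ 10.591
z = |72 − 112| / 10.591 = 40 / 10.591 ≈ 3.777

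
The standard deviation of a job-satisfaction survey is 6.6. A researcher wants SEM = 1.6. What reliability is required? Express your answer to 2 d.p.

0.94

r = 1 − (SEM / SD)² = 1 − (1.60000 / 6.6)² ≈ 1 − 0.05877 ≈ 0.94123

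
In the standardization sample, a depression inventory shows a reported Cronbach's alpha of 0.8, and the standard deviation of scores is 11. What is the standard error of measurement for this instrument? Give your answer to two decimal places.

SEM = 11.0000 * √(1 − 0.8000) = 11.0000 * √0.2000 ≈ 11.0000 * 0.4472 ≈ 4.9193

4.92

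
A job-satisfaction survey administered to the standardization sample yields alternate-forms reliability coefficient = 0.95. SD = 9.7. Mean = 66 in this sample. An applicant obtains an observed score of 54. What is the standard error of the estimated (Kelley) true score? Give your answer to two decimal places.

2.11

SE_est = 9.70000*√(0.95000*0.05000) ≈ 2.11407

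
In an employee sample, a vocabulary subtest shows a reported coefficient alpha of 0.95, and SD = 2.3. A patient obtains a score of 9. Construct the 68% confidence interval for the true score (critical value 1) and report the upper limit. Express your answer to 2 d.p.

9.51

The standard error of measurement is 2.300·√(1 − 0.950) ≃ 2.300·0.224 ≃ 0.514.
Margin = 1 · 0.514 ≃ 0.514
Upper limit = 9 + 0.514 ≃ 9.514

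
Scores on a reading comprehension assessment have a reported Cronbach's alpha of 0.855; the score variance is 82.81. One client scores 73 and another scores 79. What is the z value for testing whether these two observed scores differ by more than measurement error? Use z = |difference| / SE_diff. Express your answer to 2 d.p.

1.22

σ = 82.81^(1/2) = 9.1000
SEM = 9.1000·√(1 − 0.8550) ≈ 3.4652
SE_diff = √2 · SEM ≈ 4.9005
z = |73 − 79| / 4.9005 = 6 / 4.9005 ≈ 1.2244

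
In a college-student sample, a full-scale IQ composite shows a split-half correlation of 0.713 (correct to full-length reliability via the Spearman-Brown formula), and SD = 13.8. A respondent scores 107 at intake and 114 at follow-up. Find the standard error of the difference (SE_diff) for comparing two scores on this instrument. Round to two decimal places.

7.99

r_full = 2·0.713 / (1 + 0.713) ≃ 0.832
SEM = 13.800 × √(1 − 0.832) = 13.800 × √0.168 ≃ 13.800 × 0.409 ≃ 5.649
Standard error of the difference = 5.649·√2 ≃ 7.988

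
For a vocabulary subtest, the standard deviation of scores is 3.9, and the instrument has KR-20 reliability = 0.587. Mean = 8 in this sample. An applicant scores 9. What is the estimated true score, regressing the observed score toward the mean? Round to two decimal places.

8.59

T̂ = r·X + (1 − r)·M = 0.587×9 + 0.413×8 = 5.283 + 3.304 ≈ 8.587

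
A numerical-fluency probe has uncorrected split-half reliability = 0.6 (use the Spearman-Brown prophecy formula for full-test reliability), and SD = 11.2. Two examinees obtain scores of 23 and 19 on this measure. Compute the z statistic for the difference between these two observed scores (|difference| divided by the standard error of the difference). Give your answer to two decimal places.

0.51

Full-length reliability (Spearman-Brown) = 2(0.6)/(1+0.6) ≈ 0.75000
The standard error of measurement is 11.20000*√(1 − 0.75000) ≈ 11.20000*0.50000 ≈ 5.60000.
Standard error of the difference = 5.60000·√2 ≈ 7.91960
z = 4 / 7.91960 ≈ 0.50508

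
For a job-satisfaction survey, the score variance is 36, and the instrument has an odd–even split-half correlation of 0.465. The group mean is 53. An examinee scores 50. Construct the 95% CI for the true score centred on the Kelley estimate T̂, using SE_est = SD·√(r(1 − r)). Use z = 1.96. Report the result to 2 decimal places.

[45.43, 56.76]

σ = 36^(1/2) = 6.000
Full-length reliability (Spearman-Brown) = 2(0.465)/(1+0.465) ≈ 0.635
T̂ = 0.635(50) + 0.365(53) ≈ 51.096
SE_est = 6.000·√[r(1 − r)] ≈ 2.889
95% CI: 51.096 ± 5.662 ≈ (45.433, 56.758)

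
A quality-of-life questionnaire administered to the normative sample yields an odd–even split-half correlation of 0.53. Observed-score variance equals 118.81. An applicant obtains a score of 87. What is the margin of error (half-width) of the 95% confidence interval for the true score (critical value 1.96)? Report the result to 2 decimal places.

11.84

σ = 118.81^(1/2) = 10.900
Spearman-Brown: r = 2(0.53) / (1 + 0.53) = 1.060 / 1.530 ≈ 0.693
SEM = 10.900 * √(1 − 0.693) = 10.900 * √0.307 ≈ 10.900 * 0.554 ≈ 6.041
1.96 * SEM ≈ 11.841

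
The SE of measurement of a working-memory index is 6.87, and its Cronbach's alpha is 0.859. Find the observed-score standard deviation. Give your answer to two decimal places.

18.30

SD = SEM / √(1 − r) = 6.87 / √0.141 ≃ 6.87 / 0.375 ≃ 18.296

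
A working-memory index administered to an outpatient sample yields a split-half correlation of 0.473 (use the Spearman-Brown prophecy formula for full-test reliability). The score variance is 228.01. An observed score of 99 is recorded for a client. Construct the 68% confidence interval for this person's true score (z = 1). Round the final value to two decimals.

SD = √228.01 = 15.10000
Spearman-Brown: r = 2(0.473) / (1 + 0.473) = 0.94600 / 1.47300 ≈ 0.64223
SEM = 15.10000*√(1 − 0.64223) ≈ 9.03194
Half-width = 1*9.03194 ≈ 9.03194
CI = 99 ± 9.03194 → [89.96806, 108.03194]

[89.97, 108.03]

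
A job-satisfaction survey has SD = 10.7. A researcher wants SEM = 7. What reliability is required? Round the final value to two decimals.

0.57

r = 1 − (SEM / SD)² = 1 − (7.000 / 10.7)² ≃ 1 − 0.428 ≃ 0.572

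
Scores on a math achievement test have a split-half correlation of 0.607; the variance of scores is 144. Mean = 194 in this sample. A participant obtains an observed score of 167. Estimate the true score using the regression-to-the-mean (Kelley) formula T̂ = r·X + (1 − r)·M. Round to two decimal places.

r_full = 2·0.607 / (1 + 0.607) ≃ 0.755
T̂ = 0.755(167) + 0.245(194) ≃ 173.603

173.60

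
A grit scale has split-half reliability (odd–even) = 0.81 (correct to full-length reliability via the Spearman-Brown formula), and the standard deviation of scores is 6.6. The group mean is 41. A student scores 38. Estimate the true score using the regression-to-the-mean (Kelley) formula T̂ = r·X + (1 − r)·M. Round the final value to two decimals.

Spearman-Brown: r = 2(0.81) / (1 + 0.81) = 1.62000 / 1.81000 ≈ 0.89503
T̂ = r·X + (1 − r)·M = 0.89503×38 + 0.10497×41 ≈ 34.01105 + 4.30387 ≈ 38.31492

38.31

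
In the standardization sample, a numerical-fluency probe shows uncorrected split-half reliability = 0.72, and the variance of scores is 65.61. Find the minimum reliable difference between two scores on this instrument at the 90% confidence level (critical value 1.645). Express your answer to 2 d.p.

7.60

σ = 65.61^(1/2) = 8.1000
r_full = 2·0.72 / (1 + 0.72) ≈ 0.8372
SEM = 8.1000×√(1 − 0.8372) ≈ 3.2681
SE_diff = √2 × SEM ≈ 4.6218
Smallest detectable difference = 1.645×4.6218 ≈ 7.6029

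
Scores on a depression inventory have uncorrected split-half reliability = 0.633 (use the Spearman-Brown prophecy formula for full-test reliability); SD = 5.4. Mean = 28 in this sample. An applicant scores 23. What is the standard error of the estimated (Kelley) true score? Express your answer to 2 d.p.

2.25

Full-length reliability (Spearman-Brown) = 2(0.633)/(1+0.633) ≈ 0.775
SE_est = SD × √(r(1 − r)) = 5.400 × √0.174 ≈ 5.400 × 0.417 ≈ 2.254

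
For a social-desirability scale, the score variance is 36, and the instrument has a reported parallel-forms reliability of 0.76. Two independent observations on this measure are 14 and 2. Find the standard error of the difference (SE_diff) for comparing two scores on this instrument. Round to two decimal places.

4.16

SD = √36 ≈ 6.000
SEM = 6.000 * √(1 − 0.760) = 6.000 * √0.240 ≈ 6.000 * 0.490 ≈ 2.939
Standard error of the difference = 2.939·√2 ≈ 4.157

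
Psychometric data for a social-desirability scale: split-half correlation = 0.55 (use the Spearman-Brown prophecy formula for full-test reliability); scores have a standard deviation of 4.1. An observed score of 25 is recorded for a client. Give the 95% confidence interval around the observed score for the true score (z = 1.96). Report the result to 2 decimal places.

Spearman-Brown: r = 2(0.55) / (1 + 0.55) = 1.1000 / 1.5500 ≈ 0.7097
SEM = 4.1000 × √(1 − 0.7097) = 4.1000 × √0.2903 ≈ 4.1000 × 0.5388 ≈ 2.2091
1.96 × SEM ≈ 4.3299
95% CI: 25 ± 4.3299 = [20.6701, 29.3299]

[20.67, 29.33]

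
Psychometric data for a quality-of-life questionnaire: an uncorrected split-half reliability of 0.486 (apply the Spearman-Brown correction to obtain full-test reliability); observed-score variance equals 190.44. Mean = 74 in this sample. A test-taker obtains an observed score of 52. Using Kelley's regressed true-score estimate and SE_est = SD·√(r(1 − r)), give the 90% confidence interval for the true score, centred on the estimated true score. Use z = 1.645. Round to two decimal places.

SD = √190.44 = 13.8000
r_full = 2·0.486 / (1 + 0.486) ≈ 0.6541
T̂ = 0.6541(52) + 0.3459(74) ≈ 59.6097
SE_est = 13.8000·√[r(1 − r)] ≈ 6.5641
90% CI: 59.6097 ± 10.7979 ≈ (48.8118, 70.4076)

[48.81, 70.41]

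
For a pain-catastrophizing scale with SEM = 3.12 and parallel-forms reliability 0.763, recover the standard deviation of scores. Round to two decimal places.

σ = SEM·(1 − r)^(−1/2) ≈ 3.12·2.05412 ≈ 6.40885

6.41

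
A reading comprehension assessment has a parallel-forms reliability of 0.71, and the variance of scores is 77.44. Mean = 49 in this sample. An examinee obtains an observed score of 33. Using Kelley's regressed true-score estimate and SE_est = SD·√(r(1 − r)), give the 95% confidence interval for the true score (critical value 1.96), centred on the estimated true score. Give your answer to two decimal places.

σ = 77.44^(1/2) = 8.800
T̂ = 0.710(33) + 0.290(49) ≃ 37.640
SE_est = SD * √(r(1 − r)) = 8.800 * √0.206 ≃ 8.800 * 0.454 ≃ 3.993
CI = 37.640 ± 1.96 * 3.993 → [29.814, 45.466]

[29.81, 45.47]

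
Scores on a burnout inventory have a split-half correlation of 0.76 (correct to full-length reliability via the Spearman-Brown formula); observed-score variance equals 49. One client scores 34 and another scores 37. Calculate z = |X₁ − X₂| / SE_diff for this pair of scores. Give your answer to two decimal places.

0.82

SD = √49 ≈ 7.000
Full-length reliability (Spearman-Brown) = 2(0.76)/(1+0.76) ≈ 0.864
The standard error of measurement is 7.000×√(1 − 0.864) ≈ 7.000×0.369 ≈ 2.585.
SE_diff = SEM × √2 ≈ 2.585 × 1.414 ≈ 3.656
z = |34 − 37| / 3.656 = 3 / 3.656 ≈ 0.821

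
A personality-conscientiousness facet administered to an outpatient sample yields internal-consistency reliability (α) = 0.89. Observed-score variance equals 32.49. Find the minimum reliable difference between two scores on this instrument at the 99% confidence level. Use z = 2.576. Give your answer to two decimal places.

SD = √32.49 ≈ 5.700
SEM = 5.700 × √(1 − 0.890) = 5.700 × √0.110 ≈ 5.700 × 0.332 ≈ 1.890
SE_diff = SEM × √2 ≈ 1.890 × 1.414 ≈ 2.674
Minimum reliable difference = 2.576 × SE_diff ≈ 2.576 × 2.674 ≈ 6.887

6.89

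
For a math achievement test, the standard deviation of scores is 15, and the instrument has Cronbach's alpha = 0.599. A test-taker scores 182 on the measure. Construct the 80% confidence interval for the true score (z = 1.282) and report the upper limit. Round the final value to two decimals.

SEM = 15.000 * √(1 − 0.599) = 15.000 * √0.401 ≃ 15.000 * 0.633 ≃ 9.499
1.282 * SEM ≃ 12.177
Upper bound: 182 + 12.177 = 194.177

194.18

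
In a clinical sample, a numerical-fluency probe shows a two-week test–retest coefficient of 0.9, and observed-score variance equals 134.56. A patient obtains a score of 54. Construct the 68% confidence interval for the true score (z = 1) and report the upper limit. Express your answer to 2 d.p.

57.67

SD = √134.56 ≈ 11.60000
SEM = 11.60000 · √(1 − 0.90000) = 11.60000 · √0.10000 ≈ 11.60000 · 0.31623 ≈ 3.66824
1 · SEM ≈ 3.66824
Upper limit = 54 + 3.66824 ≈ 57.66824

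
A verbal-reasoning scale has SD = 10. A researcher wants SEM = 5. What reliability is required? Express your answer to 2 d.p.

r = 1 − (5.0000/10)² ≈ 1 − 0.2500 ≈ 0.7500

0.75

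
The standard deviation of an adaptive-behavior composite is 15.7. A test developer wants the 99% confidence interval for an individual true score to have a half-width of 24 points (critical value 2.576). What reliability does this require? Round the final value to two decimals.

Required SEM = 24 / 2.576 ≃ 9.31677
Required reliability = 1 − (SEM/SD)² = 1 − 0.35215 ≃ 0.64785

0.65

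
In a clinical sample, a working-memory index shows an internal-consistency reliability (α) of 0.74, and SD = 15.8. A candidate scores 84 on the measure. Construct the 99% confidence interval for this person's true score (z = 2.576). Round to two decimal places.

The standard error of measurement is 15.8000*√(1 − 0.7400) ≈ 15.8000*0.5099 ≈ 8.0565.
2.576 * SEM ≈ 20.7534
Interval: (63.2466, 104.7534)

[63.25, 104.75]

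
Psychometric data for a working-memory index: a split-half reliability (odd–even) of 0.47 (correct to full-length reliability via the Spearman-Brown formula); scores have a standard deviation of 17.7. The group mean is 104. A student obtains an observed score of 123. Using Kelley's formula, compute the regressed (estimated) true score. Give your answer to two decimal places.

Spearman-Brown: r = 2(0.47) / (1 + 0.47) = 0.940 / 1.470 ≈ 0.639
Estimated true score = 0.639*123 + (1 − 0.639)*104 ≈ 116.150

116.15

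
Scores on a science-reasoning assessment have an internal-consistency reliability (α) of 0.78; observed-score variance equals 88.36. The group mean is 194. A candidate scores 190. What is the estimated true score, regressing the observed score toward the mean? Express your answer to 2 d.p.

190.88

T̂ = r·X + (1 − r)·M = 0.780×190 + 0.220×194 = 148.200 + 42.680 ≈ 190.880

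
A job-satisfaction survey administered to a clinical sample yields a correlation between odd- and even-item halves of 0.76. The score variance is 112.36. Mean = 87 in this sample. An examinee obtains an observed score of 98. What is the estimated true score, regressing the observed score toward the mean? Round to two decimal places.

r_full = 2·0.76 / (1 + 0.76) ≈ 0.864
T̂ = r·X + (1 − r)·M = 0.864*98 + 0.136*87 ≈ 84.636 + 11.864 ≈ 96.500

96.50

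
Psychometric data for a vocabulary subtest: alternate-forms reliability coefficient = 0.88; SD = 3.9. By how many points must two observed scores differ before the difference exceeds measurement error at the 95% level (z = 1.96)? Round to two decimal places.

3.74

SEM = 3.9000*√(1 − 0.8800) ≃ 1.3510
SE_diff = √2 * SEM ≃ 1.9106
Smallest detectable difference = 1.96*1.9106 ≃ 3.7448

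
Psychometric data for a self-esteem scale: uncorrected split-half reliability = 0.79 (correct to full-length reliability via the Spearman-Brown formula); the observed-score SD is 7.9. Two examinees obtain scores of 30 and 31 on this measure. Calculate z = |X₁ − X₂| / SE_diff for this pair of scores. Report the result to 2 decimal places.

r_full = 2·0.79 / (1 + 0.79) ≈ 0.8827
SEM = 7.9000 × √(1 − 0.8827) = 7.9000 × √0.1173 ≈ 7.9000 × 0.3425 ≈ 2.7059
SE_diff = √2 × SEM ≈ 3.8267
z = |30 − 31| / 3.8267 = 1 / 3.8267 ≈ 0.2613

0.26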